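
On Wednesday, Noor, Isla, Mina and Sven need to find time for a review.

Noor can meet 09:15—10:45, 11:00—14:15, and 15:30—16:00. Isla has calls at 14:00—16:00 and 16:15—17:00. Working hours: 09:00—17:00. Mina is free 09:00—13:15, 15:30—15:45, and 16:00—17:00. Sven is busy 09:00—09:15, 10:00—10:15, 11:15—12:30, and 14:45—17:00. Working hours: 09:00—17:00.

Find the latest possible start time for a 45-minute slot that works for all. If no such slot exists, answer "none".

12:30

Isla free within 09:00–17:00: 09:00–14:00, 16:00–16:15.
Sven free within 09:00–17:00: 09:15–10:00, 10:15–11:15, 12:30–14:45.
Noor ∩ Isla: 09:15–10:45, 11:00–14:00.
Noor ∩ Isla ∩ Mina: 09:15–10:45, 11:00–13:15.
Noor ∩ Isla ∩ Mina ∩ Sven: 09:15–10:00, 10:15–10:45, 11:00–11:15, 12:30–13:15.
Windows ≥ 45 min: 09:15–10:00, 12:30–13:15.
Latest start in the last window 12:30–13:15 is 13:15 − 45 min = 12:30.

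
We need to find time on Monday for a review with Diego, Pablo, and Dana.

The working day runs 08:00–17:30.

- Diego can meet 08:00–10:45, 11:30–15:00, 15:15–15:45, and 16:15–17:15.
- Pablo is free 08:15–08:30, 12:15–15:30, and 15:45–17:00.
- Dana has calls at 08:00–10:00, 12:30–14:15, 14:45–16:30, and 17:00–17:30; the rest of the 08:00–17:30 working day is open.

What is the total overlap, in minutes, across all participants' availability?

75 minutes

Dana free within 08:00–17:30: 10:00–12:30, 14:15–14:45, 16:30–17:00.
Diego ∩ Pablo: 08:15–08:30, 12:15–15:00, 15:15–15:30, 16:15–17:00.
Diego ∩ Pablo ∩ Dana: 12:15–12:30, 14:15–14:45, 16:30–17:00.
Total common minutes: 15 + 30 + 30 = 75.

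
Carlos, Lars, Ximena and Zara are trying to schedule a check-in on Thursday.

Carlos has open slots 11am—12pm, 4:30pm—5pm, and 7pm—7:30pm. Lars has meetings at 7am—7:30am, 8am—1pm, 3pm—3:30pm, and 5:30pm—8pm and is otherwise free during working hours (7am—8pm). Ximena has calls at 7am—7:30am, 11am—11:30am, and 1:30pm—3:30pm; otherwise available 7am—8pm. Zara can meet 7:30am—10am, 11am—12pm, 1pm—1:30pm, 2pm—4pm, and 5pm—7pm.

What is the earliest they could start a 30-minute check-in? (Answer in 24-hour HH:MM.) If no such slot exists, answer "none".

none

Lars free within 07:00–20:00: 07:30–08:00, 13:00–15:00, 15:30–17:30.
Ximena free within 07:00–20:00: 07:30–11:00, 11:30–13:30, 15:30–20:00.
Carlos ∩ Lars: 16:30–17:00.
Carlos ∩ Lars ∩ Ximena: 16:30–17:00.
Carlos ∩ Lars ∩ Ximena ∩ Zara: (none).
Windows ≥ 30 min: (none).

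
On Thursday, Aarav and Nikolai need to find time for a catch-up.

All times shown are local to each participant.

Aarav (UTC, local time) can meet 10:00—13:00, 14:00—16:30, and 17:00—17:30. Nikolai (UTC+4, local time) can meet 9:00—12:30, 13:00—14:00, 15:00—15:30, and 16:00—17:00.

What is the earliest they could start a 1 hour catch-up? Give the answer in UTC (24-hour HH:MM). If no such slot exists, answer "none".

Aarav → UTC: 10:00–13:00, 14:00–16:30, 17:00–17:30.
Nikolai → UTC: 05:00–08:30, 09:00–10:00, 11:00–11:30, 12:00–13:00.
Aarav ∩ Nikolai: 11:00–11:30, 12:00–13:00.
Windows ≥ 60 min: 12:00–13:00.
Earliest such window starts at 12:00.

12:00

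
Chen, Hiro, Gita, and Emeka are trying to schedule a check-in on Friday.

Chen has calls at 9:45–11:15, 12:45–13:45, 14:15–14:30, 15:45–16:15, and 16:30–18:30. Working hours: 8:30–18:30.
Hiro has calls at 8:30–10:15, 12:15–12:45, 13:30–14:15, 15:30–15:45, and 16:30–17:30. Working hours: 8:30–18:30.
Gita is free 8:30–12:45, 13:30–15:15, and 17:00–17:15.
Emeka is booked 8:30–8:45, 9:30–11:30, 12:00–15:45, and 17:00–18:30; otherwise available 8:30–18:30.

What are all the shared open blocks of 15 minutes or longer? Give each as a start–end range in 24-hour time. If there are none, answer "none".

Chen free within 08:30–18:30: 08:30–09:45, 11:15–12:45, 13:45–14:15, 14:30–15:45, 16:15–16:30.
Hiro free within 08:30–18:30: 10:15–12:15, 12:45–13:30, 14:15–15:30, 15:45–16:30, 17:30–18:30.
Emeka free within 08:30–18:30: 08:45–09:30, 11:30–12:00, 15:45–17:00.
Chen ∩ Hiro: 11:15–12:15, 14:30–15:30, 16:15–16:30.
Chen ∩ Hiro ∩ Gita: 11:15–12:15, 14:30–15:15.
Chen ∩ Hiro ∩ Gita ∩ Emeka: 11:30–12:00.
Windows ≥ 15 min: 11:30–12:00.

11:30–12:00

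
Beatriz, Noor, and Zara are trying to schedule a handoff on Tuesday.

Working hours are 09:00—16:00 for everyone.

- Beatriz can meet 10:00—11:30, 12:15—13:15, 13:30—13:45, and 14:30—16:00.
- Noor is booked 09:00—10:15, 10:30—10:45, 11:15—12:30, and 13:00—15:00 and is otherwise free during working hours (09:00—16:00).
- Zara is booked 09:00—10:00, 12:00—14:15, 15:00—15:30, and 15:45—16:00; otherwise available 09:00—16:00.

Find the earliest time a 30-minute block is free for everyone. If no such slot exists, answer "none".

10:45

Noor free within 09:00–16:00: 10:15–10:30, 10:45–11:15, 12:30–13:00, 15:00–16:00.
Zara free within 09:00–16:00: 10:00–12:00, 14:15–15:00, 15:30–15:45.
Beatriz ∩ Noor: 10:15–10:30, 10:45–11:15, 12:30–13:00, 15:00–16:00.
Beatriz ∩ Noor ∩ Zara: 10:15–10:30, 10:45–11:15, 15:30–15:45.
Windows ≥ 30 min: 10:45–11:15.
Earliest such window starts at 10:45.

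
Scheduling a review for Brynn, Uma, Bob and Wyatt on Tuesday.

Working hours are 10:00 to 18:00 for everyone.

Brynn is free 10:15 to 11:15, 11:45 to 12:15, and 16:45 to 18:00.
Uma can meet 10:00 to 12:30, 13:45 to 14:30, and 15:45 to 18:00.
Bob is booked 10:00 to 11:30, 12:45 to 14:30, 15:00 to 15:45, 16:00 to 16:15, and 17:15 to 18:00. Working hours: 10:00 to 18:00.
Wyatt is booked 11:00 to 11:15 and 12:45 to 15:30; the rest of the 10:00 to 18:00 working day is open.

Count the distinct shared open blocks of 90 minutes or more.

0

Bob free within 10:00–18:00: 11:30–12:45, 14:30–15:00, 15:45–16:00, 16:15–17:15.
Wyatt free within 10:00–18:00: 10:00–11:00, 11:15–12:45, 15:30–18:00.
Brynn ∩ Uma: 10:15–11:15, 11:45–12:15, 16:45–18:00.
Brynn ∩ Uma ∩ Bob: 11:45–12:15, 16:45–17:15.
Brynn ∩ Uma ∩ Bob ∩ Wyatt: 11:45–12:15, 16:45–17:15.
Windows ≥ 90 min: (none).
That's 0 windows.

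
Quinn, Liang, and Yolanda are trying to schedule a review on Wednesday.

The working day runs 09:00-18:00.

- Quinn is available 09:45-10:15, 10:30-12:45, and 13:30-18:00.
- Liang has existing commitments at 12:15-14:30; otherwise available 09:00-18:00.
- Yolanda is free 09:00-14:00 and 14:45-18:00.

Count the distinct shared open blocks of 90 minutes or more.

Liang free within 09:00–18:00: 09:00–12:15, 14:30–18:00.
Quinn ∩ Liang: 09:45–10:15, 10:30–12:15, 14:30–18:00.
Quinn ∩ Liang ∩ Yolanda: 09:45–10:15, 10:30–12:15, 14:45–18:00.
Windows ≥ 90 min: 10:30–12:15, 14:45–18:00.
That's 2 windows.

2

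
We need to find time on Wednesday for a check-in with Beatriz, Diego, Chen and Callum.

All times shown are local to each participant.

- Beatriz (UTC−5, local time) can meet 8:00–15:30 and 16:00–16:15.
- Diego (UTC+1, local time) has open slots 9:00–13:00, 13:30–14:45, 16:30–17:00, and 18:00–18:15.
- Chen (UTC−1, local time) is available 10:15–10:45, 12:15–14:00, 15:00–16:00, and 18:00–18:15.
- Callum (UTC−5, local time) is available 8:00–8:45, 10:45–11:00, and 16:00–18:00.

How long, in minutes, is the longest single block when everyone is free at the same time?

30 minutes

Beatriz → UTC: 13:00–20:30, 21:00–21:15.
Diego → UTC: 08:00–12:00, 12:30–13:45, 15:30–16:00, 17:00–17:15.
Chen → UTC: 11:15–11:45, 13:15–15:00, 16:00–17:00, 19:00–19:15.
Callum → UTC: 13:00–13:45, 15:45–16:00, 21:00–23:00.
Beatriz ∩ Diego: 13:00–13:45, 15:30–16:00, 17:00–17:15.
Beatriz ∩ Diego ∩ Chen: 13:15–13:45.
Beatriz ∩ Diego ∩ Chen ∩ Callum: 13:15–13:45.
Single common window of 30 minutes.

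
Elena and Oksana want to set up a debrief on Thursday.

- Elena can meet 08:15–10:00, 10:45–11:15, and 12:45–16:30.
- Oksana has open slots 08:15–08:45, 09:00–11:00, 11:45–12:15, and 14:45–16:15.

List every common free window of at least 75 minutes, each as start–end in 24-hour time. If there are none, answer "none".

14:45–16:15

Elena ∩ Oksana: 08:15–08:45, 09:00–10:00, 10:45–11:00, 14:45–16:15.
Windows ≥ 75 min: 14:45–16:15.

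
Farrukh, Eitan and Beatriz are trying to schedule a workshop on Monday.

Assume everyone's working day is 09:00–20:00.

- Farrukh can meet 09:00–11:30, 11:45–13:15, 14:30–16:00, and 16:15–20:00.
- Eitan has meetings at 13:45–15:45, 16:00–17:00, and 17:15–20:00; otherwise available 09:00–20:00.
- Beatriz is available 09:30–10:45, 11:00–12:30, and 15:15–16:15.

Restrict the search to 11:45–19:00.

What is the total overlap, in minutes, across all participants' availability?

Eitan free within 09:00–20:00: 09:00–13:45, 15:45–16:00, 17:00–17:15.
Farrukh ∩ Eitan: 09:00–11:30, 11:45–13:15, 15:45–16:00, 17:00–17:15.
Farrukh ∩ Eitan ∩ Beatriz: 09:30–10:45, 11:00–11:30, 11:45–12:30, 15:45–16:00.
Restricted to 11:45–19:00: 11:45–12:30, 15:45–16:00.
Total common minutes: 45 + 15 = 60.

60 minutes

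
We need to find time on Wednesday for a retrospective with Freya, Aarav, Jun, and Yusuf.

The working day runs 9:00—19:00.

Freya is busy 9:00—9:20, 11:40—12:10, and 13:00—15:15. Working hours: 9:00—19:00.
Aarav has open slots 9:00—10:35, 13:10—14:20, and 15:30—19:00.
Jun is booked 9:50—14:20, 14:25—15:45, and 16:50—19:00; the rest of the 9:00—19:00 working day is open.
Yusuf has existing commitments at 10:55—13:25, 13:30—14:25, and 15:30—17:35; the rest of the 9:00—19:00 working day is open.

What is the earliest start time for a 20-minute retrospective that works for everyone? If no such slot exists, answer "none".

09:20

Freya free within 09:00–19:00: 09:20–11:40, 12:10–13:00, 15:15–19:00.
Jun free within 09:00–19:00: 09:00–09:50, 14:20–14:25, 15:45–16:50.
Yusuf free within 09:00–19:00: 09:00–10:55, 13:25–13:30, 14:25–15:30, 17:35–19:00.
Freya ∩ Aarav: 09:20–10:35, 15:30–19:00.
Freya ∩ Aarav ∩ Jun: 09:20–09:50, 15:45–16:50.
Freya ∩ Aarav ∩ Jun ∩ Yusuf: 09:20–09:50.
Windows ≥ 20 min: 09:20–09:50.
Earliest such window starts at 09:20.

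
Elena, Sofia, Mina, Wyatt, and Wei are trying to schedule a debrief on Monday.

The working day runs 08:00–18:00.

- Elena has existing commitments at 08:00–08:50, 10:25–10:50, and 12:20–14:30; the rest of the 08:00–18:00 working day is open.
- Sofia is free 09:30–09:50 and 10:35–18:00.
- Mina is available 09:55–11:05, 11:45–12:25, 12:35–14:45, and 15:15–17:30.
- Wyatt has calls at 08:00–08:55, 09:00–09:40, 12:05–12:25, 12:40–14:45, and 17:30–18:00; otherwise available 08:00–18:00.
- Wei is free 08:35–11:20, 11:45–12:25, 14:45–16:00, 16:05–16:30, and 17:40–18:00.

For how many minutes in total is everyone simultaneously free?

Elena free within 08:00–18:00: 08:50–10:25, 10:50–12:20, 14:30–18:00.
Wyatt free within 08:00–18:00: 08:55–09:00, 09:40–12:05, 12:25–12:40, 14:45–17:30.
Elena ∩ Sofia: 09:30–09:50, 10:50–12:20, 14:30–18:00.
Elena ∩ Sofia ∩ Mina: 10:50–11:05, 11:45–12:20, 14:30–14:45, 15:15–17:30.
Elena ∩ Sofia ∩ Mina ∩ Wyatt: 10:50–11:05, 11:45–12:05, 15:15–17:30.
Elena ∩ Sofia ∩ Mina ∩ Wyatt ∩ Wei: 10:50–11:05, 11:45–12:05, 15:15–16:00, 16:05–16:30.
Total common minutes: 15 + 20 + 45 + 25 = 105.

105 minutes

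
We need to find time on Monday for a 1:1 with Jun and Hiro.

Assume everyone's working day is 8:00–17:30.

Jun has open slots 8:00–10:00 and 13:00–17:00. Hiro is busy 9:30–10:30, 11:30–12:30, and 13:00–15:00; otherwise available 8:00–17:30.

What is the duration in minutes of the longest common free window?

Hiro free within 08:00–17:30: 08:00–09:30, 10:30–11:30, 12:30–13:00, 15:00–17:30.
Jun ∩ Hiro: 08:00–09:30, 15:00–17:00.
Common window lengths: 90, 120 min; longest is 120.

120 minutes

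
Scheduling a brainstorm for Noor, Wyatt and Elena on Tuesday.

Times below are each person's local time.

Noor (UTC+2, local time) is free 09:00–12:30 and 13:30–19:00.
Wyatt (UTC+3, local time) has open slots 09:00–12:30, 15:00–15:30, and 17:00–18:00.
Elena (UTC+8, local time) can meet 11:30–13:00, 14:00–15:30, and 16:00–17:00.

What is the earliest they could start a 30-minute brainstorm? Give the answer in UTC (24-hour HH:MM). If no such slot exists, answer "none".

Noor → UTC: 07:00–10:30, 11:30–17:00.
Wyatt → UTC: 06:00–09:30, 12:00–12:30, 14:00–15:00.
Elena → UTC: 03:30–05:00, 06:00–07:30, 08:00–09:00.
Noor ∩ Wyatt: 07:00–09:30, 12:00–12:30, 14:00–15:00.
Noor ∩ Wyatt ∩ Elena: 07:00–07:30, 08:00–09:00.
Windows ≥ 30 min: 07:00–07:30, 08:00–09:00.
Earliest such window starts at 07:00.

07:00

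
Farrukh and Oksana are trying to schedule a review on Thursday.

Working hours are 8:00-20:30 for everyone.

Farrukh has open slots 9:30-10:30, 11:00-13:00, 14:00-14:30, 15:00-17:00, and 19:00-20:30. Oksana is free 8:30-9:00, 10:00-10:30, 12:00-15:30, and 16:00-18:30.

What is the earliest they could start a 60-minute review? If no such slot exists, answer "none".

12:00

Farrukh ∩ Oksana: 10:00–10:30, 12:00–13:00, 14:00–14:30, 15:00–15:30, 16:00–17:00.
Windows ≥ 60 min: 12:00–13:00, 16:00–17:00.
Earliest such window starts at 12:00.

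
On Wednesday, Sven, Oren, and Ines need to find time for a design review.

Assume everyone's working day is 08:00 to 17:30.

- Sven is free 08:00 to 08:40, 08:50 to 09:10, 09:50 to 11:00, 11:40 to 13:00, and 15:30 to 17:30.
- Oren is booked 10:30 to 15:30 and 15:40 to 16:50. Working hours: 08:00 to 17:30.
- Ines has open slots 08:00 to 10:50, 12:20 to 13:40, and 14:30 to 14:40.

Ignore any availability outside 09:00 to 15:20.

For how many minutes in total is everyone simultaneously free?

Oren free within 08:00–17:30: 08:00–10:30, 15:30–15:40, 16:50–17:30.
Sven ∩ Oren: 08:00–08:40, 08:50–09:10, 09:50–10:30, 15:30–15:40, 16:50–17:30.
Sven ∩ Oren ∩ Ines: 08:00–08:40, 08:50–09:10, 09:50–10:30.
Restricted to 09:00–15:20: 09:00–09:10, 09:50–10:30.
Total common minutes: 10 + 40 = 50.

50 minutes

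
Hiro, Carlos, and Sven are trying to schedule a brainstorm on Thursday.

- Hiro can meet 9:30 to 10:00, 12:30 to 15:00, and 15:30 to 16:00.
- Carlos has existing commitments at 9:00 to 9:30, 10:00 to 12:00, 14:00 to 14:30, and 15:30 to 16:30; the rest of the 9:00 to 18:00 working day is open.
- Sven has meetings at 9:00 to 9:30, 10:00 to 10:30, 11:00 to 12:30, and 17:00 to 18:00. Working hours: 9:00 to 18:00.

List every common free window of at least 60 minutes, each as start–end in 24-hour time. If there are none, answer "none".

Carlos free within 09:00–18:00: 09:30–10:00, 12:00–14:00, 14:30–15:30, 16:30–18:00.
Sven free within 09:00–18:00: 09:30–10:00, 10:30–11:00, 12:30–17:00.
Hiro ∩ Carlos: 09:30–10:00, 12:30–14:00, 14:30–15:00.
Hiro ∩ Carlos ∩ Sven: 09:30–10:00, 12:30–14:00, 14:30–15:00.
Windows ≥ 60 min: 12:30–14:00.

12:30–14:00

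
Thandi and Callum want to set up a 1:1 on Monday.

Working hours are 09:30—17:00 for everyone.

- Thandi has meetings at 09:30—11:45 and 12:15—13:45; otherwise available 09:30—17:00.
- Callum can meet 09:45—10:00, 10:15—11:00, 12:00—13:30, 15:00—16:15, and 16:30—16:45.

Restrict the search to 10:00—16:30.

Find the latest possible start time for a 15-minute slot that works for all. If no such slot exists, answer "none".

Thandi free within 09:30–17:00: 11:45–12:15, 13:45–17:00.
Thandi ∩ Callum: 12:00–12:15, 15:00–16:15, 16:30–16:45.
Restricted to 10:00–16:30: 12:00–12:15, 15:00–16:15.
Windows ≥ 15 min: 12:00–12:15, 15:00–16:15.
Latest start in the last window 15:00–16:15 is 16:15 − 15 min = 16:00.

16:00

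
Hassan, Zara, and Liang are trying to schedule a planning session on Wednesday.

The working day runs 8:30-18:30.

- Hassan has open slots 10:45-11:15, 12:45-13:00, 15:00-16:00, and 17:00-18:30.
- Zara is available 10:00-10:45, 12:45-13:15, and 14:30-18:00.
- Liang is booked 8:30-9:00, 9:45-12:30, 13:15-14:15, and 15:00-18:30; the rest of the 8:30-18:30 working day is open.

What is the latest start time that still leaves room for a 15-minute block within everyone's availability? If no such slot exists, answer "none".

12:45

Liang free within 08:30–18:30: 09:00–09:45, 12:30–13:15, 14:15–15:00.
Hassan ∩ Zara: 12:45–13:00, 15:00–16:00, 17:00–18:00.
Hassan ∩ Zara ∩ Liang: 12:45–13:00.
Windows ≥ 15 min: 12:45–13:00.
Latest start in the last window 12:45–13:00 is 13:00 − 15 min = 12:45.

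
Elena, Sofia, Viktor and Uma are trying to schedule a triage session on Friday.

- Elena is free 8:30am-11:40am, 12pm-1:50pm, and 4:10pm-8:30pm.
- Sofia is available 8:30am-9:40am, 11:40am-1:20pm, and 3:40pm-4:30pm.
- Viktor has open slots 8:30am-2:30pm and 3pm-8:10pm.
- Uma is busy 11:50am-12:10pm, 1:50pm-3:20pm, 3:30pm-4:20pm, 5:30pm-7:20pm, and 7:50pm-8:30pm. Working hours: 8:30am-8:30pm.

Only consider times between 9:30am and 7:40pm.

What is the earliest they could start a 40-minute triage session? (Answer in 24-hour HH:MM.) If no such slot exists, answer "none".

Uma free within 08:30–20:30: 08:30–11:50, 12:10–13:50, 15:20–15:30, 16:20–17:30, 19:20–19:50.
Elena ∩ Sofia: 08:30–09:40, 12:00–13:20, 16:10–16:30.
Elena ∩ Sofia ∩ Viktor: 08:30–09:40, 12:00–13:20, 16:10–16:30.
Elena ∩ Sofia ∩ Viktor ∩ Uma: 08:30–09:40, 12:10–13:20, 16:20–16:30.
Restricted to 09:30–19:40: 09:30–09:40, 12:10–13:20, 16:20–16:30.
Windows ≥ 40 min: 12:10–13:20.
Earliest such window starts at 12:10.

12:10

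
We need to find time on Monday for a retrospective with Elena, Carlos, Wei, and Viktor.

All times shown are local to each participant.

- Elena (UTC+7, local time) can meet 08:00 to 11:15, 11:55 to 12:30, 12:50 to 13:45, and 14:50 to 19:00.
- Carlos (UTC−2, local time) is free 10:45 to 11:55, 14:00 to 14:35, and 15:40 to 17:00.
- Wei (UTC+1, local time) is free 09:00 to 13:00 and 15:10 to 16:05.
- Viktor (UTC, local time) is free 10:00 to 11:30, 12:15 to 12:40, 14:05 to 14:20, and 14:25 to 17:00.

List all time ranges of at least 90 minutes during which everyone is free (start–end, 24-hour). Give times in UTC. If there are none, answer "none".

none

Elena → UTC: 01:00–04:15, 04:55–05:30, 05:50–06:45, 07:50–12:00.
Carlos → UTC: 12:45–13:55, 16:00–16:35, 17:40–19:00.
Wei → UTC: 08:00–12:00, 14:10–15:05.
Viktor → UTC: 10:00–11:30, 12:15–12:40, 14:05–14:20, 14:25–17:00.
Elena ∩ Carlos: (none).
Elena ∩ Carlos ∩ Wei: (none).
Elena ∩ Carlos ∩ Wei ∩ Viktor: (none).
Windows ≥ 90 min: (none).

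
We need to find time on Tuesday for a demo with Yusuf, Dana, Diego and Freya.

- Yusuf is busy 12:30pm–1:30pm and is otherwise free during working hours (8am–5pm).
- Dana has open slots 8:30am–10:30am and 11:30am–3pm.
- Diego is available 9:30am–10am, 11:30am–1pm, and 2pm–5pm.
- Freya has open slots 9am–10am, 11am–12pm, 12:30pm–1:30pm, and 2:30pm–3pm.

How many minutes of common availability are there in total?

90 minutes

Yusuf free within 08:00–17:00: 08:00–12:30, 13:30–17:00.
Yusuf ∩ Dana: 08:30–10:30, 11:30–12:30, 13:30–15:00.
Yusuf ∩ Dana ∩ Diego: 09:30–10:00, 11:30–12:30, 14:00–15:00.
Yusuf ∩ Dana ∩ Diego ∩ Freya: 09:30–10:00, 11:30–12:00, 14:30–15:00.
Total common minutes: 30 + 30 + 30 = 90.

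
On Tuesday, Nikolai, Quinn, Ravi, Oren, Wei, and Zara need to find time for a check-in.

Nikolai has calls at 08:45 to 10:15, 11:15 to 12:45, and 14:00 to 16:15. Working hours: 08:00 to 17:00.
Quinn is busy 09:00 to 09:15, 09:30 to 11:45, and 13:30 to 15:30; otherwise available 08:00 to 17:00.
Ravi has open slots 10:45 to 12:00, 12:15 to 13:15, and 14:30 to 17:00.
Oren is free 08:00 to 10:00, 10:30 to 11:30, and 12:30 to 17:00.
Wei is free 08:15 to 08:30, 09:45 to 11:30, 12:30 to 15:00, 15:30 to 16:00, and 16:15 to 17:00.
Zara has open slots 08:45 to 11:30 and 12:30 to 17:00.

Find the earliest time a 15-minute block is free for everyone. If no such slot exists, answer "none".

Nikolai free within 08:00–17:00: 08:00–08:45, 10:15–11:15, 12:45–14:00, 16:15–17:00.
Quinn free within 08:00–17:00: 08:00–09:00, 09:15–09:30, 11:45–13:30, 15:30–17:00.
Nikolai ∩ Quinn: 08:00–08:45, 12:45–13:30, 16:15–17:00.
Nikolai ∩ Quinn ∩ Ravi: 12:45–13:15, 16:15–17:00.
Nikolai ∩ Quinn ∩ Ravi ∩ Oren: 12:45–13:15, 16:15–17:00.
Nikolai ∩ Quinn ∩ Ravi ∩ Oren ∩ Wei: 12:45–13:15, 16:15–17:00.
Nikolai ∩ Quinn ∩ Ravi ∩ Oren ∩ Wei ∩ Zara: 12:45–13:15, 16:15–17:00.
Windows ≥ 15 min: 12:45–13:15, 16:15–17:00.
Earliest such window starts at 12:45.

12:45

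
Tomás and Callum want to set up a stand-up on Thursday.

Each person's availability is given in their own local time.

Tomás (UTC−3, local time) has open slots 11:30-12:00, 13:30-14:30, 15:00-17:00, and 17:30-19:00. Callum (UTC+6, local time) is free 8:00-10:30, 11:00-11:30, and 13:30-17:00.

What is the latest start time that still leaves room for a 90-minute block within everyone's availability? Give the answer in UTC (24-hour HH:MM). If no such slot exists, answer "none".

none

Tomás → UTC: 14:30–15:00, 16:30–17:30, 18:00–20:00, 20:30–22:00.
Callum → UTC: 02:00–04:30, 05:00–05:30, 07:30–11:00.
Tomás ∩ Callum: (none).
Windows ≥ 90 min: (none).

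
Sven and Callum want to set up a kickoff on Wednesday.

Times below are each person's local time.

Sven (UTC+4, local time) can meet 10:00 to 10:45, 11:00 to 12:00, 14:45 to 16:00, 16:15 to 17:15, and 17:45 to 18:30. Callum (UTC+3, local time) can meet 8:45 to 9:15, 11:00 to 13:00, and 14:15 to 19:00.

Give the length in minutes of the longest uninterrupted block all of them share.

60 minutes

Sven → UTC: 06:00–06:45, 07:00–08:00, 10:45–12:00, 12:15–13:15, 13:45–14:30.
Callum → UTC: 05:45–06:15, 08:00–10:00, 11:15–16:00.
Sven ∩ Callum: 06:00–06:15, 11:15–12:00, 12:15–13:15, 13:45–14:30.
Common window lengths: 15, 45, 60, 45 min; longest is 60.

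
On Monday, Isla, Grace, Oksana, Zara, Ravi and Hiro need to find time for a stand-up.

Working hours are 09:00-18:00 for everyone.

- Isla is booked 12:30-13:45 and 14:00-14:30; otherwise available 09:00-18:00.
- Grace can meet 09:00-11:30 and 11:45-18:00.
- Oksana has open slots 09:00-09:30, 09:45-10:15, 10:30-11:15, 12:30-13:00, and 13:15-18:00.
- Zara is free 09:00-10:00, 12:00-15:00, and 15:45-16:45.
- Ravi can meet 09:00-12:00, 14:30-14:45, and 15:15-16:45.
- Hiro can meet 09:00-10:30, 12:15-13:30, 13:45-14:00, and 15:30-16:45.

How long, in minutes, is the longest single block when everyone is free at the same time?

Isla free within 09:00–18:00: 09:00–12:30, 13:45–14:00, 14:30–18:00.
Isla ∩ Grace: 09:00–11:30, 11:45–12:30, 13:45–14:00, 14:30–18:00.
Isla ∩ Grace ∩ Oksana: 09:00–09:30, 09:45–10:15, 10:30–11:15, 13:45–14:00, 14:30–18:00.
Isla ∩ Grace ∩ Oksana ∩ Zara: 09:00–09:30, 09:45–10:00, 13:45–14:00, 14:30–15:00, 15:45–16:45.
Isla ∩ Grace ∩ Oksana ∩ Zara ∩ Ravi: 09:00–09:30, 09:45–10:00, 14:30–14:45, 15:45–16:45.
Isla ∩ Grace ∩ Oksana ∩ Zara ∩ Ravi ∩ Hiro: 09:00–09:30, 09:45–10:00, 15:45–16:45.
Common window lengths: 30, 15, 60 min; longest is 60.

60 minutes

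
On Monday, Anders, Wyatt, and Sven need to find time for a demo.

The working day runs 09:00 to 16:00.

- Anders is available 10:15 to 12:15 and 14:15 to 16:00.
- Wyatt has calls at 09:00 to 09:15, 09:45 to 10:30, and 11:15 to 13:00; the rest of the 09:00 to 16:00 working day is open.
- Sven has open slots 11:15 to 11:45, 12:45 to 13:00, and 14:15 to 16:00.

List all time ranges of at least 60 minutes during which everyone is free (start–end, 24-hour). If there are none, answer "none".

14:15–16:00

Wyatt free within 09:00–16:00: 09:15–09:45, 10:30–11:15, 13:00–16:00.
Anders ∩ Wyatt: 10:30–11:15, 14:15–16:00.
Anders ∩ Wyatt ∩ Sven: 14:15–16:00.
Windows ≥ 60 min: 14:15–16:00.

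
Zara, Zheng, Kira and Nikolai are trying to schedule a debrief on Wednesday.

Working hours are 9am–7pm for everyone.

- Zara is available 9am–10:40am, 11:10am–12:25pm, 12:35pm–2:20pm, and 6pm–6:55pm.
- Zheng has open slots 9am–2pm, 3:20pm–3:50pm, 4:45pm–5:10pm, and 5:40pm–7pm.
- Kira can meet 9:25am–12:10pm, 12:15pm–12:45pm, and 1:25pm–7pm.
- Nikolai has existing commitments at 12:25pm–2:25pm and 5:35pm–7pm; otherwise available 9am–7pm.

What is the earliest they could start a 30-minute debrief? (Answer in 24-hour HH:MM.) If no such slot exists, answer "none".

09:25

Nikolai free within 09:00–19:00: 09:00–12:25, 14:25–17:35.
Zara ∩ Zheng: 09:00–10:40, 11:10–12:25, 12:35–14:00, 18:00–18:55.
Zara ∩ Zheng ∩ Kira: 09:25–10:40, 11:10–12:10, 12:15–12:25, 12:35–12:45, 13:25–14:00, 18:00–18:55.
Zara ∩ Zheng ∩ Kira ∩ Nikolai: 09:25–10:40, 11:10–12:10, 12:15–12:25.
Windows ≥ 30 min: 09:25–10:40, 11:10–12:10.
Earliest such window starts at 09:25.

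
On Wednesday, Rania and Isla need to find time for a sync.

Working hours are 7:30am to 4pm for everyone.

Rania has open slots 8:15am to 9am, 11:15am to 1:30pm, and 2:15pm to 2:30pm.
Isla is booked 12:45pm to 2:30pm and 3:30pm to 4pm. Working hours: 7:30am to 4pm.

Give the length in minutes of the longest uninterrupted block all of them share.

90 minutes

Isla free within 07:30–16:00: 07:30–12:45, 14:30–15:30.
Rania ∩ Isla: 08:15–09:00, 11:15–12:45.
Common window lengths: 45, 90 min; longest is 90.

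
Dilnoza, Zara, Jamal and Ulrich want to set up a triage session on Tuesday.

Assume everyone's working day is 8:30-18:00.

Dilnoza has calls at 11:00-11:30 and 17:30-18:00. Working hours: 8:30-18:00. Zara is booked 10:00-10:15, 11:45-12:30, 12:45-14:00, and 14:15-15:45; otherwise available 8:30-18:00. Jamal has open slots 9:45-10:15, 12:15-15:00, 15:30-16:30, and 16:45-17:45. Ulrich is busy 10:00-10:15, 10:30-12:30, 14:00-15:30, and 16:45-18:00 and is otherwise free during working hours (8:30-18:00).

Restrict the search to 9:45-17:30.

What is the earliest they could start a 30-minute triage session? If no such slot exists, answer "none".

Dilnoza free within 08:30–18:00: 08:30–11:00, 11:30–17:30.
Zara free within 08:30–18:00: 08:30–10:00, 10:15–11:45, 12:30–12:45, 14:00–14:15, 15:45–18:00.
Ulrich free within 08:30–18:00: 08:30–10:00, 10:15–10:30, 12:30–14:00, 15:30–16:45.
Dilnoza ∩ Zara: 08:30–10:00, 10:15–11:00, 11:30–11:45, 12:30–12:45, 14:00–14:15, 15:45–17:30.
Dilnoza ∩ Zara ∩ Jamal: 09:45–10:00, 12:30–12:45, 14:00–14:15, 15:45–16:30, 16:45–17:30.
Dilnoza ∩ Zara ∩ Jamal ∩ Ulrich: 09:45–10:00, 12:30–12:45, 15:45–16:30.
Restricted to 09:45–17:30: 09:45–10:00, 12:30–12:45, 15:45–16:30.
Windows ≥ 30 min: 15:45–16:30.
Earliest such window starts at 15:45.

15:45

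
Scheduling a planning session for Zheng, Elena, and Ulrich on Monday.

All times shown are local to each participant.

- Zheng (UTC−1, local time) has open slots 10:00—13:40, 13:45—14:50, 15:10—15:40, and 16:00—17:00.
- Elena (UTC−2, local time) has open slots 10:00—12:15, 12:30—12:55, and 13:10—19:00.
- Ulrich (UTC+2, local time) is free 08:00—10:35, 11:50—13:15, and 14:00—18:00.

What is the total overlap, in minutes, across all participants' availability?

Zheng → UTC: 11:00–14:40, 14:45–15:50, 16:10–16:40, 17:00–18:00.
Elena → UTC: 12:00–14:15, 14:30–14:55, 15:10–21:00.
Ulrich → UTC: 06:00–08:35, 09:50–11:15, 12:00–16:00.
Zheng ∩ Elena: 12:00–14:15, 14:30–14:40, 14:45–14:55, 15:10–15:50, 16:10–16:40, 17:00–18:00.
Zheng ∩ Elena ∩ Ulrich: 12:00–14:15, 14:30–14:40, 14:45–14:55, 15:10–15:50.
Total common minutes: 135 + 10 + 10 + 40 = 195.

195 minutes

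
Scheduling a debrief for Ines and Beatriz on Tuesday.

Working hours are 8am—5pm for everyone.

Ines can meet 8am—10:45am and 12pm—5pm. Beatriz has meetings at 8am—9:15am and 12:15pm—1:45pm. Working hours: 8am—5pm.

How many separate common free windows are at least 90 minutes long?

2

Beatriz free within 08:00–17:00: 09:15–12:15, 13:45–17:00.
Ines ∩ Beatriz: 09:15–10:45, 12:00–12:15, 13:45–17:00.
Windows ≥ 90 min: 09:15–10:45, 13:45–17:00.
That's 2 windows.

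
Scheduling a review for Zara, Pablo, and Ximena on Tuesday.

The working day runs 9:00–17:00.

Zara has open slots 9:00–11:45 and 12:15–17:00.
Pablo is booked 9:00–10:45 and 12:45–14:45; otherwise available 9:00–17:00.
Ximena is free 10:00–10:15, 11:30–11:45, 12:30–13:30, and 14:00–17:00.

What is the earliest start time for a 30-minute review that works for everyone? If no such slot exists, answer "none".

Pablo free within 09:00–17:00: 10:45–12:45, 14:45–17:00.
Zara ∩ Pablo: 10:45–11:45, 12:15–12:45, 14:45–17:00.
Zara ∩ Pablo ∩ Ximena: 11:30–11:45, 12:30–12:45, 14:45–17:00.
Windows ≥ 30 min: 14:45–17:00.
Earliest such window starts at 14:45.

14:45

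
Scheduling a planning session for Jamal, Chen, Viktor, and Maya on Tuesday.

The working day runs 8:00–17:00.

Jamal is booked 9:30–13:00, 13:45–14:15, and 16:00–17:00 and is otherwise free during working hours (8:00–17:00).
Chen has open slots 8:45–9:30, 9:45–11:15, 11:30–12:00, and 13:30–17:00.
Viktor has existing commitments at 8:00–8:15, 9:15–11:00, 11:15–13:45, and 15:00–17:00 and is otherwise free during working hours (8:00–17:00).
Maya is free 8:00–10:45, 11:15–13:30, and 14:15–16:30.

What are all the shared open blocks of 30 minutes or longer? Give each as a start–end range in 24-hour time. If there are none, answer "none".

Jamal free within 08:00–17:00: 08:00–09:30, 13:00–13:45, 14:15–16:00.
Viktor free within 08:00–17:00: 08:15–09:15, 11:00–11:15, 13:45–15:00.
Jamal ∩ Chen: 08:45–09:30, 13:30–13:45, 14:15–16:00.
Jamal ∩ Chen ∩ Viktor: 08:45–09:15, 14:15–15:00.
Jamal ∩ Chen ∩ Viktor ∩ Maya: 08:45–09:15, 14:15–15:00.
Windows ≥ 30 min: 08:45–09:15, 14:15–15:00.

08:45–09:15, 14:15–15:00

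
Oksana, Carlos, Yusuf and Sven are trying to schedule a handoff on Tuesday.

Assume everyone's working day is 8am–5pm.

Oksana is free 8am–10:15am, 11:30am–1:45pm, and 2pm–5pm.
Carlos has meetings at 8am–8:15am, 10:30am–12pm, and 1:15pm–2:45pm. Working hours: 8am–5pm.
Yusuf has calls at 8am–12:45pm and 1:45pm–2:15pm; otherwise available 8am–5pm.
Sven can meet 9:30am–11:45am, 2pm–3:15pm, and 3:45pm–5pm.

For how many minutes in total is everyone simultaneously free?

Carlos free within 08:00–17:00: 08:15–10:30, 12:00–13:15, 14:45–17:00.
Yusuf free within 08:00–17:00: 12:45–13:45, 14:15–17:00.
Oksana ∩ Carlos: 08:15–10:15, 12:00–13:15, 14:45–17:00.
Oksana ∩ Carlos ∩ Yusuf: 12:45–13:15, 14:45–17:00.
Oksana ∩ Carlos ∩ Yusuf ∩ Sven: 14:45–15:15, 15:45–17:00.
Total common minutes: 30 + 75 = 105.

105 minutes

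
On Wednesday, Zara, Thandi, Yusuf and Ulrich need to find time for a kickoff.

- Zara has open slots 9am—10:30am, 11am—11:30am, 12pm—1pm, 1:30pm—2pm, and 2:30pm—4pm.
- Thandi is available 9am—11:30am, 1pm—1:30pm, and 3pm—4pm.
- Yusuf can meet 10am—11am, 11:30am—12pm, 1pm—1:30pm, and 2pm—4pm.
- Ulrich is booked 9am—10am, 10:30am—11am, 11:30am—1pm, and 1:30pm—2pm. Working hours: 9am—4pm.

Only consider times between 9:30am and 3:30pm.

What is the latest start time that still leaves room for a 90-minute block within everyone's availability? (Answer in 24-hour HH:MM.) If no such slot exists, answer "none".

Ulrich free within 09:00–16:00: 10:00–10:30, 11:00–11:30, 13:00–13:30, 14:00–16:00.
Zara ∩ Thandi: 09:00–10:30, 11:00–11:30, 15:00–16:00.
Zara ∩ Thandi ∩ Yusuf: 10:00–10:30, 15:00–16:00.
Zara ∩ Thandi ∩ Yusuf ∩ Ulrich: 10:00–10:30, 15:00–16:00.
Restricted to 09:30–15:30: 10:00–10:30, 15:00–15:30.
Windows ≥ 90 min: (none).

none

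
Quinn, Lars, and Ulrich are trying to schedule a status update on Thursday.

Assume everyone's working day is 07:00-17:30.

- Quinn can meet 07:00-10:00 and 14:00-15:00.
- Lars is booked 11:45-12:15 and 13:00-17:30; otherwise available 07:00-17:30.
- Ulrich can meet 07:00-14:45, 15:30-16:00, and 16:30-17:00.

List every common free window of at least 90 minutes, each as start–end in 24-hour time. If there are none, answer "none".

Lars free within 07:00–17:30: 07:00–11:45, 12:15–13:00.
Quinn ∩ Lars: 07:00–10:00.
Quinn ∩ Lars ∩ Ulrich: 07:00–10:00.
Windows ≥ 90 min: 07:00–10:00.

07:00–10:00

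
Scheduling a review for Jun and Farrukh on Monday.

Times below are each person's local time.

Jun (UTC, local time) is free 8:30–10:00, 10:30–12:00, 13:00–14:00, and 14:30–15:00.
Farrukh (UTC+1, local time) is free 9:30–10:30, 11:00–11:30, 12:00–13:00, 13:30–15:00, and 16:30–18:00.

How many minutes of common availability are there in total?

180 minutes

Jun → UTC: 08:30–10:00, 10:30–12:00, 13:00–14:00, 14:30–15:00.
Farrukh → UTC: 08:30–09:30, 10:00–10:30, 11:00–12:00, 12:30–14:00, 15:30–17:00.
Jun ∩ Farrukh: 08:30–09:30, 11:00–12:00, 13:00–14:00.
Total common minutes: 60 + 60 + 60 = 180.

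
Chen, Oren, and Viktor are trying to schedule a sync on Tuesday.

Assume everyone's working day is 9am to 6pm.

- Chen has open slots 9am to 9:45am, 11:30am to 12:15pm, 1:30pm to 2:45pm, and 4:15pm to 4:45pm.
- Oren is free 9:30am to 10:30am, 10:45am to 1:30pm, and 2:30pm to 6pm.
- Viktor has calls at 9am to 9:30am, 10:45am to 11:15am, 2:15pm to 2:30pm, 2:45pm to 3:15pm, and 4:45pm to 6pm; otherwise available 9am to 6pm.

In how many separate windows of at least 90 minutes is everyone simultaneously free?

Viktor free within 09:00–18:00: 09:30–10:45, 11:15–14:15, 14:30–14:45, 15:15–16:45.
Chen ∩ Oren: 09:30–09:45, 11:30–12:15, 14:30–14:45, 16:15–16:45.
Chen ∩ Oren ∩ Viktor: 09:30–09:45, 11:30–12:15, 14:30–14:45, 16:15–16:45.
Windows ≥ 90 min: (none).
That's 0 windows.

0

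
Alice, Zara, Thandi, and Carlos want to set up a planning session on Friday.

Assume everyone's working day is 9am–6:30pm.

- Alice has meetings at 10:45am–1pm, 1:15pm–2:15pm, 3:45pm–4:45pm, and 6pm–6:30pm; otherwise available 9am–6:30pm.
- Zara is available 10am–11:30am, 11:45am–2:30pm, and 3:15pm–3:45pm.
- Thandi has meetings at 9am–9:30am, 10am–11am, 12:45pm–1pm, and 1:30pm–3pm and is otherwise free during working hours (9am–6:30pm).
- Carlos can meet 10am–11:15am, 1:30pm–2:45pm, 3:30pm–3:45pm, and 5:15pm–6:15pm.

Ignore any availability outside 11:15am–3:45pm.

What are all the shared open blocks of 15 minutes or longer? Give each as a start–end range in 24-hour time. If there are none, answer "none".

15:30–15:45

Alice free within 09:00–18:30: 09:00–10:45, 13:00–13:15, 14:15–15:45, 16:45–18:00.
Thandi free within 09:00–18:30: 09:30–10:00, 11:00–12:45, 13:00–13:30, 15:00–18:30.
Alice ∩ Zara: 10:00–10:45, 13:00–13:15, 14:15–14:30, 15:15–15:45.
Alice ∩ Zara ∩ Thandi: 13:00–13:15, 15:15–15:45.
Alice ∩ Zara ∩ Thandi ∩ Carlos: 15:30–15:45.
Restricted to 11:15–15:45: 15:30–15:45.
Windows ≥ 15 min: 15:30–15:45.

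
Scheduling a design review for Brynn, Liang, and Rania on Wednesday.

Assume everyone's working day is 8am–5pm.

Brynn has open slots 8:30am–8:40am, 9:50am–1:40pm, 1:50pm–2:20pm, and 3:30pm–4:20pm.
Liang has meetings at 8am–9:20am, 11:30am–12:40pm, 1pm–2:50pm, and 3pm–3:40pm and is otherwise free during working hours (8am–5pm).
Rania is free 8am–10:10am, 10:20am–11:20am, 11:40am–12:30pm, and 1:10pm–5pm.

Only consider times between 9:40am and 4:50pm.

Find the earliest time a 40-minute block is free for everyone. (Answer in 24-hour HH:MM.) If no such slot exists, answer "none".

Liang free within 08:00–17:00: 09:20–11:30, 12:40–13:00, 14:50–15:00, 15:40–17:00.
Brynn ∩ Liang: 09:50–11:30, 12:40–13:00, 15:40–16:20.
Brynn ∩ Liang ∩ Rania: 09:50–10:10, 10:20–11:20, 15:40–16:20.
Restricted to 09:40–16:50: 09:50–10:10, 10:20–11:20, 15:40–16:20.
Windows ≥ 40 min: 10:20–11:20, 15:40–16:20.
Earliest such window starts at 10:20.

10:20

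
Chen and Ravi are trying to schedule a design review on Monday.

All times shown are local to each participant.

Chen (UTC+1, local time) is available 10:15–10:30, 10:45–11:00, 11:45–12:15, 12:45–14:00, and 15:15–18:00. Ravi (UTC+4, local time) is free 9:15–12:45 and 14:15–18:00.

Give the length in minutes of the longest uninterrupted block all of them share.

75 minutes

Chen → UTC: 09:15–09:30, 09:45–10:00, 10:45–11:15, 11:45–13:00, 14:15–17:00.
Ravi → UTC: 05:15–08:45, 10:15–14:00.
Chen ∩ Ravi: 10:45–11:15, 11:45–13:00.
Common window lengths: 30, 75 min; longest is 75.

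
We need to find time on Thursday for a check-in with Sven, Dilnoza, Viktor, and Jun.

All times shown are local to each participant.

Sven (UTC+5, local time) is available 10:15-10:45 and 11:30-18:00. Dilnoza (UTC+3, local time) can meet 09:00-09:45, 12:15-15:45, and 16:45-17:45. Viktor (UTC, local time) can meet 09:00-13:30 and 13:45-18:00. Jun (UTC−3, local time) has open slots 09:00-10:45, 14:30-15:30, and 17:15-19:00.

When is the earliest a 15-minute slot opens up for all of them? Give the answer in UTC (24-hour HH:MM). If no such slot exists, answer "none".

Sven → UTC: 05:15–05:45, 06:30–13:00.
Dilnoza → UTC: 06:00–06:45, 09:15–12:45, 13:45–14:45.
Viktor → UTC: 09:00–13:30, 13:45–18:00.
Jun → UTC: 12:00–13:45, 17:30–18:30, 20:15–22:00.
Sven ∩ Dilnoza: 06:30–06:45, 09:15–12:45.
Sven ∩ Dilnoza ∩ Viktor: 09:15–12:45.
Sven ∩ Dilnoza ∩ Viktor ∩ Jun: 12:00–12:45.
Windows ≥ 15 min: 12:00–12:45.
Earliest such window starts at 12:00.

12:00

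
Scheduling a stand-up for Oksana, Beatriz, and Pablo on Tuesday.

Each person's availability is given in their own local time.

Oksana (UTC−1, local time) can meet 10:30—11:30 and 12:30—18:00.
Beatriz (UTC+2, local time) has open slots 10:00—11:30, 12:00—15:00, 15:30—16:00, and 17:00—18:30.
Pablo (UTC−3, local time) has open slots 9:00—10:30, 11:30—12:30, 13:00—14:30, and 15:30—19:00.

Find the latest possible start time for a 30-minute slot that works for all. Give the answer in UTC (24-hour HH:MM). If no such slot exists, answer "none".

16:00

Oksana → UTC: 11:30–12:30, 13:30–19:00.
Beatriz → UTC: 08:00–09:30, 10:00–13:00, 13:30–14:00, 15:00–16:30.
Pablo → UTC: 12:00–13:30, 14:30–15:30, 16:00–17:30, 18:30–22:00.
Oksana ∩ Beatriz: 11:30–12:30, 13:30–14:00, 15:00–16:30.
Oksana ∩ Beatriz ∩ Pablo: 12:00–12:30, 15:00–15:30, 16:00–16:30.
Windows ≥ 30 min: 12:00–12:30, 15:00–15:30, 16:00–16:30.
Latest start in the last window 16:00–16:30 is 16:30 − 30 min = 16:00.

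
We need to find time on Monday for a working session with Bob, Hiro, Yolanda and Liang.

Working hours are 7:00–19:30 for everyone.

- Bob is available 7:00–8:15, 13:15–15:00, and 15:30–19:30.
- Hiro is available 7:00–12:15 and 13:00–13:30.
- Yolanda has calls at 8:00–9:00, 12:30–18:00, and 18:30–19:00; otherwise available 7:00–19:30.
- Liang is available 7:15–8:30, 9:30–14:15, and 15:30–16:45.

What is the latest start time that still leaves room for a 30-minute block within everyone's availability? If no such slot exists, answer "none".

Yolanda free within 07:00–19:30: 07:00–08:00, 09:00–12:30, 18:00–18:30, 19:00–19:30.
Bob ∩ Hiro: 07:00–08:15, 13:15–13:30.
Bob ∩ Hiro ∩ Yolanda: 07:00–08:00.
Bob ∩ Hiro ∩ Yolanda ∩ Liang: 07:15–08:00.
Windows ≥ 30 min: 07:15–08:00.
Latest start in the last window 07:15–08:00 is 08:00 − 30 min = 07:30.

07:30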